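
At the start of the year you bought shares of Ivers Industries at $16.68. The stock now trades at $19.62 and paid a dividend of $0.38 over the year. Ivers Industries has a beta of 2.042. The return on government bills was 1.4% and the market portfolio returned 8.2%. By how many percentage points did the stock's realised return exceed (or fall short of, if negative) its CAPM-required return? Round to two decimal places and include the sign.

Realised HPR = (P1 + D1 − P0) / P0 = (19.62 + 0.38 − 16.68) / 16.68 = 3.32 / 16.68 = 19.9041%
MRP = 8.2% − 1.4% = 6.80%
CAPM required = R_f + β·MRP = 1.4% + 2.042 × 6.8% = 15.2856%
α = realised − required = 19.9041% − 15.2856% = +4.62%

+4.62%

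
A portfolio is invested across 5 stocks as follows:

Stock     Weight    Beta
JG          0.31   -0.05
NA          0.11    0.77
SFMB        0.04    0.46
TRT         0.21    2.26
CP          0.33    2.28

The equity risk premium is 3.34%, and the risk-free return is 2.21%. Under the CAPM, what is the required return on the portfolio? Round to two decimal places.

β_P = Σ w_i β_i = 0.31×-0.05 + 0.11×0.77 + 0.04×0.46 + 0.21×2.26 + 0.33×2.28 = 1.3146
E(R_P) = R_f + β_P × MRP = 2.21% + 1.3146 × 3.34% = 6.60%

6.60%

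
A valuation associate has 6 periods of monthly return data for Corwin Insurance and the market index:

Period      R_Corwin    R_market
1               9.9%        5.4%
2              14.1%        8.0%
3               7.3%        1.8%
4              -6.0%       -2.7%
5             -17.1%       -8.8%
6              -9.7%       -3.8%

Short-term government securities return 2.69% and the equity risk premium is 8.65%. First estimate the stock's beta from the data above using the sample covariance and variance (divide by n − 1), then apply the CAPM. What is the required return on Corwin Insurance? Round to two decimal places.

19.63%

Mean R_i = (9.9 + 14.1 + 7.3 − 6.0 − 17.1 − 9.7) / 6 = -0.2500%
Mean R_m = (5.4 + 8.0 + 1.8 − 2.7 − 8.8 − 3.8) / 6 = -0.0167%
Σ(R_i − R̄_i)(R_m − R̄_m) = 382.9150  ⇒  Cov = 382.9150 / 5 = 76.5830
Σ(R_m − R̄_m)² = 195.5683  ⇒  Var(R_m) = 195.5683 / 5 = 39.1137
β = Cov / Var(R_m) = 76.5830 / 39.1137 = 1.9580
E(R) = R_f + β × MRP = 2.69% + 1.9580 × 8.65% = 19.63%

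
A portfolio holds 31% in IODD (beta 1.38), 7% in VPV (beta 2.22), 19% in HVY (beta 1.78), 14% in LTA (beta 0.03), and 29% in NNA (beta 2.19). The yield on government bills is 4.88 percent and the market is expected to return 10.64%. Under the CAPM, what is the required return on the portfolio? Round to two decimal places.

β_P = Σ w_i β_i = 0.31×1.38 + 0.07×2.22 + 0.19×1.78 + 0.14×0.03 + 0.29×2.19 = 1.5607
MRP = 10.64% − 4.88% = 5.76%
E(R_P) = R_f + β_P × MRP = 4.88% + 1.5607 × 5.76% = 13.87%

13.87%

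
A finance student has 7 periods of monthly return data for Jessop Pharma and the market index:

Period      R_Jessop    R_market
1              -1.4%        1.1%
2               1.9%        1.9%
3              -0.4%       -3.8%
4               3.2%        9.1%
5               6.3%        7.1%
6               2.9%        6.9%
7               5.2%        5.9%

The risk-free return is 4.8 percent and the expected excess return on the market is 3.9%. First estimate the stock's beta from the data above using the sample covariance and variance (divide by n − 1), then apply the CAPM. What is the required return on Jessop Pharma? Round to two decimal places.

6.63%

Mean R_i = (-1.4 + 1.9 − 0.4 + 3.2 + 6.3 + 2.9 + 5.2) / 7 = 2.5286%
Mean R_m = (1.1 + 1.9 − 3.8 + 9.1 + 7.1 + 6.9 + 5.9) / 7 = 4.0286%
Σ(R_i − R̄_i)(R_m − R̄_m) = 56.8243  ⇒  Cov = 56.8243 / 6 = 9.4707
Σ(R_m − R̄_m)² = 121.2943  ⇒  Var(R_m) = 121.2943 / 6 = 20.2157
β = Cov / Var(R_m) = 9.4707 / 20.2157 = 0.4685
E(R) = R_f + β × MRP = 4.8% + 0.4685 × 3.9% = 6.63%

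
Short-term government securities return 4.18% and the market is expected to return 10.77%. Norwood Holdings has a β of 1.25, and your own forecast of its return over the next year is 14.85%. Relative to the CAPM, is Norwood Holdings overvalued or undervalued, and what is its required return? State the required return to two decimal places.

Undervalued; required return 12.42%

MRP = 10.77% − 4.18% = 6.59%
Required return = R_f + β·MRP = 4.18% + 1.25 × 6.59% = 12.42%
Forecast 14.85% > required 12.42% → the stock plots above the SML → undervalued.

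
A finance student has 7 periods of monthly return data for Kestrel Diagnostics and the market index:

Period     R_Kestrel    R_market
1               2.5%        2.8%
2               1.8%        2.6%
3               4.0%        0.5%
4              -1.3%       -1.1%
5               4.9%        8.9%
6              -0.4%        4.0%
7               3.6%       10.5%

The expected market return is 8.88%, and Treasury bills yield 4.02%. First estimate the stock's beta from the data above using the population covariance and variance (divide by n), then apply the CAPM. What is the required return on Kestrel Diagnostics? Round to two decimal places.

5.56%

Mean R_i = (2.5 + 1.8 + 4.0 − 1.3 + 4.9 − 0.4 + 3.6) / 7 = 2.1571%
Mean R_m = (2.8 + 2.6 + 0.5 − 1.1 + 8.9 + 4.0 + 10.5) / 7 = 4.0286%
Σ(R_i − R̄_i)(R_m − R̄_m) = 34.0886  ⇒  Cov = 34.0886 / 7 = 4.8698
Σ(R_m − R̄_m)² = 107.9143  ⇒  Var(R_m) = 107.9143 / 7 = 15.4163
β = Cov / Var(R_m) = 4.8698 / 15.4163 = 0.3159
MRP = 8.88% − 4.02% = 4.86%
E(R) = R_f + β × MRP = 4.02% + 0.3159 × 4.86% = 5.56%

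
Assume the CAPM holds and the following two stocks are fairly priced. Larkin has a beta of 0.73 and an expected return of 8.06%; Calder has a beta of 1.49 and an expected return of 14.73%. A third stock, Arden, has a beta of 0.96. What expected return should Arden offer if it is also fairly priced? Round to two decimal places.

10.08%

MRP (SML slope) = (14.73% − 8.06%) / (1.49 − 0.73) = 6.67% / 0.76 = 8.7763%
R_f (intercept) = 8.06% − 0.73 × 8.7763% = 1.6533%
E(R_Arden) = R_f + β × MRP = 1.6533% + 0.96 × 8.7763% = 10.08%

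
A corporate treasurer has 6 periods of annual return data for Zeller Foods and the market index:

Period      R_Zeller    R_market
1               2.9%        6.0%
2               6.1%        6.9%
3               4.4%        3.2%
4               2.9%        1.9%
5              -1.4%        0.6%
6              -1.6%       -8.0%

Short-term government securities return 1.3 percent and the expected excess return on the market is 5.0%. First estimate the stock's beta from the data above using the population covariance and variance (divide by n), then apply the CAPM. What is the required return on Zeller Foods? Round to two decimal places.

Mean R_i = (2.9 + 6.1 + 4.4 + 2.9 − 1.4 − 1.6) / 6 = 2.2167%
Mean R_m = (6.0 + 6.9 + 3.2 + 1.9 + 0.6 − 8.0) / 6 = 1.7667%
Σ(R_i − R̄_i)(R_m − R̄_m) = 67.5433  ⇒  Cov = 67.5433 / 6 = 11.2572
Σ(R_m − R̄_m)² = 143.0933  ⇒  Var(R_m) = 143.0933 / 6 = 23.8489
β = Cov / Var(R_m) = 11.2572 / 23.8489 = 0.4720
E(R) = R_f + β × MRP = 1.3% + 0.4720 × 5.0% = 3.66%

3.66%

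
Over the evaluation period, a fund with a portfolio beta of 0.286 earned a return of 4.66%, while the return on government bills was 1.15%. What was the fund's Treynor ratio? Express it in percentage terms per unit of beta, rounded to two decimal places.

Treynor = (R_P − R_f) / β_P = (4.66% − 1.15%) / 0.2860 = 3.51% / 0.2860 = 12.27%

12.27%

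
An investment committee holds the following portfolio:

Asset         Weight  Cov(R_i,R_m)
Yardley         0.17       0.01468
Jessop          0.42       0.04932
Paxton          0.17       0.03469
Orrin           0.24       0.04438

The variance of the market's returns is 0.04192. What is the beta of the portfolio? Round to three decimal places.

0.948

β_Yardley = 0.01468 / 0.04192 = 0.3502
β_Jessop = 0.04932 / 0.04192 = 1.1765
β_Paxton = 0.03469 / 0.04192 = 0.8275
β_Orrin = 0.04438 / 0.04192 = 1.0587
β_P = Σ w_i β_i = 0.17×0.3502 + 0.42×1.1765 + 0.17×0.8275 + 0.24×1.0587 = 0.9484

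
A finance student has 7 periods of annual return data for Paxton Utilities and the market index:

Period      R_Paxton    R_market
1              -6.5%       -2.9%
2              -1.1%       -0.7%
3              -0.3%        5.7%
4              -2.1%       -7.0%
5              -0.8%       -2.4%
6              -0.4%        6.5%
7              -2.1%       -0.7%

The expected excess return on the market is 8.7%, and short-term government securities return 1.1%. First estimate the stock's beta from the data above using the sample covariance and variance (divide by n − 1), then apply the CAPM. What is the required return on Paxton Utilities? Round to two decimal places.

Mean R_i = (-6.5 − 1.1 − 0.3 − 2.1 − 0.8 − 0.4 − 2.1) / 7 = -1.9000%
Mean R_m = (-2.9 − 0.7 + 5.7 − 7.0 − 2.4 + 6.5 − 0.7) / 7 = -0.2143%
Σ(R_i − R̄_i)(R_m − R̄_m) = 30.5500  ⇒  Cov = 30.5500 / 6 = 5.0917
Σ(R_m − R̄_m)² = 138.5686  ⇒  Var(R_m) = 138.5686 / 6 = 23.0948
β = Cov / Var(R_m) = 5.0917 / 23.0948 = 0.2205
E(R) = R_f + β × MRP = 1.1% + 0.2205 × 8.7% = 3.02%

3.02%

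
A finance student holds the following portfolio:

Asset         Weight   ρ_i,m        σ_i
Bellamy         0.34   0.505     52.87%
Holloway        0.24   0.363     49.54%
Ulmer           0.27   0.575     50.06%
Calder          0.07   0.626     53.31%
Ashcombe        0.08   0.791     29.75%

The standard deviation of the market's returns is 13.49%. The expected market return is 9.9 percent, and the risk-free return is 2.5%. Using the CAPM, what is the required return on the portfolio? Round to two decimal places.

β_Bellamy = 0.505 × 52.87% / 13.49% = 1.9792
β_Holloway = 0.363 × 49.54% / 13.49% = 1.3331
β_Ulmer = 0.575 × 50.06% / 13.49% = 2.1338
β_Calder = 0.626 × 53.31% / 13.49% = 2.4738
β_Ashcombe = 0.791 × 29.75% / 13.49% = 1.7444
β_P = Σ w_i β_i = 0.34×1.9792 + 0.24×1.3331 + 0.27×2.1338 + 0.07×2.4738 + 0.08×1.7444 = 1.8817
MRP = 9.9% − 2.5% = 7.40%
E(R_P) = R_f + β_P × MRP = 2.5% + 1.8817 × 7.4% = 16.42%

16.42%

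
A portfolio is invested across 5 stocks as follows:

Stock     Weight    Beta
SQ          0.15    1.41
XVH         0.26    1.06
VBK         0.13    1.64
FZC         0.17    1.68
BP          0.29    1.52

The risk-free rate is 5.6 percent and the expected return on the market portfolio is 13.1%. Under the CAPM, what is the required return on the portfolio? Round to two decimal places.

β_P = Σ w_i β_i = 0.15×1.41 + 0.26×1.06 + 0.13×1.64 + 0.17×1.68 + 0.29×1.52 = 1.4267
MRP = 13.1% − 5.6% = 7.50%
E(R_P) = R_f + β_P × MRP = 5.6% + 1.4267 × 7.5% = 16.30%

16.30%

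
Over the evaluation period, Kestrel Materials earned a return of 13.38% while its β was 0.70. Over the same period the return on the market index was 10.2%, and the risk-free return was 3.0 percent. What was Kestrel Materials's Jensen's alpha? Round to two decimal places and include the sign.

+5.34%

Market excess return = 10.2% − 3.0% = 7.20%
CAPM benchmark = R_f + β(R_m − R_f) = 3.0% + 0.70 × 7.2% = 8.0400%
α = actual − benchmark = 13.38% − 8.0400% = +5.34%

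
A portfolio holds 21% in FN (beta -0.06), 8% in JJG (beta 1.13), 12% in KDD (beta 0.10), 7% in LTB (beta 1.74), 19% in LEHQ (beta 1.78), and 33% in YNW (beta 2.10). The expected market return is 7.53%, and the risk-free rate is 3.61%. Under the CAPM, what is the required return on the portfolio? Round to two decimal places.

β_P = Σ w_i β_i = 0.21×-0.06 + 0.08×1.13 + 0.12×0.10 + 0.07×1.74 + 0.19×1.78 + 0.33×2.10 = 1.2428
MRP = 7.53% − 3.61% = 3.92%
E(R_P) = R_f + β_P × MRP = 3.61% + 1.2428 × 3.92% = 8.48%

8.48%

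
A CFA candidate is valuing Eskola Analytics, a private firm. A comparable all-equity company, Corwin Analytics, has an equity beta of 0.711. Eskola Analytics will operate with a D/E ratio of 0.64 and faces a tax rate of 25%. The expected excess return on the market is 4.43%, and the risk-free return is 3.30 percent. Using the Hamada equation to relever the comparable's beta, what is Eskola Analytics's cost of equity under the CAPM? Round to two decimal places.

7.96%

β_L = β_U × [1 + (1 − t)(D/E)] = 0.711 × [1 + (1 − 0.25) × 0.64]
    = 0.711 × [1 + 0.75 × 0.64] = 0.711 × 1.4800 = 1.0523
E(R) = R_f + β_L × MRP = 3.30% + 1.0523 × 4.43% = 7.96%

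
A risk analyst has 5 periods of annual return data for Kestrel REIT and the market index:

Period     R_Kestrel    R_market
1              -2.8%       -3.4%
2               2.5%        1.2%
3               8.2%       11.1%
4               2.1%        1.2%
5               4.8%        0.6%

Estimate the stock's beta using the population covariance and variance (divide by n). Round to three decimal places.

Mean R_i = (-2.8 + 2.5 + 8.2 + 2.1 + 4.8) / 5 = 2.9600%
Mean R_m = (-3.4 + 1.2 + 11.1 + 1.2 + 0.6) / 5 = 2.1400%
Σ(R_i − R̄_i)(R_m − R̄_m) = 77.2680  ⇒  Cov = 77.2680 / 5 = 15.4536
Σ(R_m − R̄_m)² = 115.1120  ⇒  Var(R_m) = 115.1120 / 5 = 23.0224
β = Cov / Var(R_m) = 15.4536 / 23.0224 = 0.6712

0.671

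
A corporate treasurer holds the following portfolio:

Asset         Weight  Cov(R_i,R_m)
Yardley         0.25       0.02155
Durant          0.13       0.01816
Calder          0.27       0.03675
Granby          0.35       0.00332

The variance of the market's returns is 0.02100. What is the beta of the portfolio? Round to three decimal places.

0.897

β_Yardley = 0.02155 / 0.02100 = 1.0262
β_Durant = 0.01816 / 0.02100 = 0.8648
β_Calder = 0.03675 / 0.02100 = 1.7500
β_Granby = 0.00332 / 0.02100 = 0.1581
β_P = Σ w_i β_i = 0.25×1.0262 + 0.13×0.8648 + 0.27×1.7500 + 0.35×0.1581 = 0.8968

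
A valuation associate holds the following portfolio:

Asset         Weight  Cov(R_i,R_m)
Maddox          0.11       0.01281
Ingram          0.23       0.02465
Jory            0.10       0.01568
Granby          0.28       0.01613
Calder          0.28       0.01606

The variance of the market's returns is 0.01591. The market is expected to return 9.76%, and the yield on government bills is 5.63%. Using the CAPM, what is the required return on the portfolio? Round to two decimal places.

10.21%

β_Maddox = 0.01281 / 0.01591 = 0.8052
β_Ingram = 0.02465 / 0.01591 = 1.5493
β_Jory = 0.01568 / 0.01591 = 0.9855
β_Granby = 0.01613 / 0.01591 = 1.0138
β_Calder = 0.01606 / 0.01591 = 1.0094
β_P = Σ w_i β_i = 0.11×0.8052 + 0.23×1.5493 + 0.10×0.9855 + 0.28×1.0138 + 0.28×1.0094 = 1.1100
MRP = 9.76% − 5.63% = 4.13%
E(R_P) = R_f + β_P × MRP = 5.63% + 1.1100 × 4.13% = 10.21%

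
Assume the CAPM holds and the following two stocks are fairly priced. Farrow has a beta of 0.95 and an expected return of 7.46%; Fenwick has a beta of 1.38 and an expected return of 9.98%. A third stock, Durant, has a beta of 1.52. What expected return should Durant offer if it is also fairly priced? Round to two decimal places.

MRP (SML slope) = (9.98% − 7.46%) / (1.38 − 0.95) = 2.52% / 0.43 = 5.8605%
R_f (intercept) = 7.46% − 0.95 × 5.8605% = 1.8925%
E(R_Durant) = R_f + β × MRP = 1.8925% + 1.52 × 5.8605% = 10.80%

10.80%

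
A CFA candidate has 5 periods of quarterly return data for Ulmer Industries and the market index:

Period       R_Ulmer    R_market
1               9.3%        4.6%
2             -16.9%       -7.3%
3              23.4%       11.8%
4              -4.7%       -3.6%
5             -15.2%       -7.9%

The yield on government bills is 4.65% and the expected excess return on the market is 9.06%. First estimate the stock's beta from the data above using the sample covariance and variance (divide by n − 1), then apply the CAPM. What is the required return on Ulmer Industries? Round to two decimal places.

22.82%

Mean R_i = (9.3 − 16.9 + 23.4 − 4.7 − 15.2) / 5 = -0.8200%
Mean R_m = (4.6 − 7.3 + 11.8 − 3.6 − 7.9) / 5 = -0.4800%
Σ(R_i − R̄_i)(R_m − R̄_m) = 577.3020  ⇒  Cov = 577.3020 / 4 = 144.3255
Σ(R_m − R̄_m)² = 287.9080  ⇒  Var(R_m) = 287.9080 / 4 = 71.9770
β = Cov / Var(R_m) = 144.3255 / 71.9770 = 2.0052
E(R) = R_f + β × MRP = 4.65% + 2.0052 × 9.06% = 22.82%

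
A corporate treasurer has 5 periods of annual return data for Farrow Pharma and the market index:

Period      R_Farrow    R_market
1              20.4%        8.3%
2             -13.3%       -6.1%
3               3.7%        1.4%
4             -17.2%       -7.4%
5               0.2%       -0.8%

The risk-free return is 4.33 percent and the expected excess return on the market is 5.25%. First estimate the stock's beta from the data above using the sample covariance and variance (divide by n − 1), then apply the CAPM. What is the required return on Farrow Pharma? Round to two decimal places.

Mean R_i = (20.4 − 13.3 + 3.7 − 17.2 + 0.2) / 5 = -1.2400%
Mean R_m = (8.3 − 6.1 + 1.4 − 7.4 − 0.8) / 5 = -0.9200%
Σ(R_i − R̄_i)(R_m − R̄_m) = 377.0460  ⇒  Cov = 377.0460 / 4 = 94.2615
Σ(R_m − R̄_m)² = 159.2280  ⇒  Var(R_m) = 159.2280 / 4 = 39.8070
β = Cov / Var(R_m) = 94.2615 / 39.8070 = 2.3680
E(R) = R_f + β × MRP = 4.33% + 2.3680 × 5.25% = 16.76%

16.76%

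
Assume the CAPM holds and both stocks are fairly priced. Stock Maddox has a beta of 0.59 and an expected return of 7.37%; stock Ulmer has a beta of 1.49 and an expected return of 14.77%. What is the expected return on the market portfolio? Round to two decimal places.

10.74%

Both satisfy E(R) = R_f + β·MRP, so the slope of the SML is
MRP = (14.77% − 7.37%) / (1.49 − 0.59) = 7.40% / 0.90 = 8.2222%
R_f = E(R_Maddox) − β_Maddox·MRP = 7.37% − 0.59 × 8.2222% = 2.5189%
E(R_m) = R_f + MRP = 2.5189% + 8.2222% = 10.74%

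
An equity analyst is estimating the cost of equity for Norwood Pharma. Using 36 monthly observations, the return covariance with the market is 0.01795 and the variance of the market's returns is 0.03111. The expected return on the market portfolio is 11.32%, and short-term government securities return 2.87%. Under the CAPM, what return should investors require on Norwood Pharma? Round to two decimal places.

β = Cov(R_i, R_m) / Var(R_m) = 0.01795 / 0.03111 = 0.5770
MRP = 11.32% − 2.87% = 8.45%
E(R) = R_f + β × MRP = 2.87% + 0.5770 × 8.45% = 7.75%

7.75%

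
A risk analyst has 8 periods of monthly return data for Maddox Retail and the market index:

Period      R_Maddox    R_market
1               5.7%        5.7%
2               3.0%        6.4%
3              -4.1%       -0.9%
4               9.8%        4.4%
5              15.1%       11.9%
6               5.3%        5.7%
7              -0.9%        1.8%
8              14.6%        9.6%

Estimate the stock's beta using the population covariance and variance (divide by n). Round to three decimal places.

Mean R_i = (5.7 + 3.0 − 4.1 + 9.8 + 15.1 + 5.3 − 0.9 + 14.6) / 8 = 6.0625%
Mean R_m = (5.7 + 6.4 − 0.9 + 4.4 + 11.9 + 5.7 + 1.8 + 9.6) / 8 = 5.5750%
Σ(R_i − R̄_i)(R_m − R̄_m) = 176.5525  ⇒  Cov = 176.5525 / 8 = 22.0691
Σ(R_m − R̄_m)² = 114.4750  ⇒  Var(R_m) = 114.4750 / 8 = 14.3094
β = Cov / Var(R_m) = 22.0691 / 14.3094 = 1.5423

1.542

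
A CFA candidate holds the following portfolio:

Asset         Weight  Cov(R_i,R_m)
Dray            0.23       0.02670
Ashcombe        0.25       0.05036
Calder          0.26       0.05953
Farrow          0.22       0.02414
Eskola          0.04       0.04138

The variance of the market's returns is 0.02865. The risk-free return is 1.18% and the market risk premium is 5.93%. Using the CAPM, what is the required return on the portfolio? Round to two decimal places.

β_Dray = 0.02670 / 0.02865 = 0.9319
β_Ashcombe = 0.05036 / 0.02865 = 1.7578
β_Calder = 0.05953 / 0.02865 = 2.0778
β_Farrow = 0.02414 / 0.02865 = 0.8426
β_Eskola = 0.04138 / 0.02865 = 1.4443
β_P = Σ w_i β_i = 0.23×0.9319 + 0.25×1.7578 + 0.26×2.0778 + 0.22×0.8426 + 0.04×1.4443 = 1.4372
E(R_P) = R_f + β_P × MRP = 1.18% + 1.4372 × 5.93% = 9.70%

9.70%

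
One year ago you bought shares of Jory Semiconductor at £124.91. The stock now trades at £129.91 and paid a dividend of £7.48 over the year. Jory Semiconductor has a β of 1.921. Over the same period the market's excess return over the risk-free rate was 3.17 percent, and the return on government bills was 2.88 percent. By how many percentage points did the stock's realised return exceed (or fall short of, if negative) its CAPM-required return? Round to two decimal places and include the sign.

Realised HPR = (P1 + D1 − P0) / P0 = (129.91 + 7.48 − 124.91) / 124.91 = 12.48 / 124.91 = 9.9912%
CAPM required = R_f + β·MRP = 2.88% + 1.921 × 3.17% = 8.96957%
α = realised − required = 9.9912% − 8.96957% = +1.02%

+1.02%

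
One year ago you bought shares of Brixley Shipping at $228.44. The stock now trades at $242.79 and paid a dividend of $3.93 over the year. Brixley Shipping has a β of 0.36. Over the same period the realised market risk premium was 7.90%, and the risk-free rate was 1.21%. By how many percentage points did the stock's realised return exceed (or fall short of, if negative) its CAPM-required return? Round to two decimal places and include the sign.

Realised HPR = (P1 + D1 − P0) / P0 = (242.79 + 3.93 − 228.44) / 228.44 = 18.28 / 228.44 = 8.0021%
CAPM required = R_f + β·MRP = 1.21% + 0.36 × 7.90% = 4.0540%
α = realised − required = 8.0021% − 4.0540% = +3.95%

+3.95%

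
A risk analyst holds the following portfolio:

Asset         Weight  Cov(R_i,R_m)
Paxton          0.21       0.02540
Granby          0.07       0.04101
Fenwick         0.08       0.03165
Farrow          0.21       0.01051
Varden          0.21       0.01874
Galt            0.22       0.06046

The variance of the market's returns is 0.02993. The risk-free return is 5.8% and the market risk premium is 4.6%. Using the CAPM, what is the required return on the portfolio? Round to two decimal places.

10.44%

β_Paxton = 0.02540 / 0.02993 = 0.8486
β_Granby = 0.04101 / 0.02993 = 1.3702
β_Fenwick = 0.03165 / 0.02993 = 1.0575
β_Farrow = 0.01051 / 0.02993 = 0.3512
β_Varden = 0.01874 / 0.02993 = 0.6261
β_Galt = 0.06046 / 0.02993 = 2.0200
β_P = Σ w_i β_i = 0.21×0.8486 + 0.07×1.3702 + 0.08×1.0575 + 0.21×0.3512 + 0.21×0.6261 + 0.22×2.0200 = 1.0084
E(R_P) = R_f + β_P × MRP = 5.8% + 1.0084 × 4.6% = 10.44%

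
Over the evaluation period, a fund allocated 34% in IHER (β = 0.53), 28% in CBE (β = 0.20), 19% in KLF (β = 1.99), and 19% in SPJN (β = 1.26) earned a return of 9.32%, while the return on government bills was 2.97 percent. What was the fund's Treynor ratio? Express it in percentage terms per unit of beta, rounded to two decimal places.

7.44%

β_P = 0.34×0.53 + 0.28×0.20 + 0.19×1.99 + 0.19×1.26 = 0.8537
Treynor = (R_P − R_f) / β_P = (9.32% − 2.97%) / 0.8537 = 6.35% / 0.8537 = 7.44%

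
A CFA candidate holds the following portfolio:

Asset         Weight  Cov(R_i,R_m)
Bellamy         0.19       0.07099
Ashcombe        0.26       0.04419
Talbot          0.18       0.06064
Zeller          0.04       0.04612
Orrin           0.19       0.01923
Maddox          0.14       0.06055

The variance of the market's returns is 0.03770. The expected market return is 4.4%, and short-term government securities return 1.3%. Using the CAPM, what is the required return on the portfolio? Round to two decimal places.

5.40%

β_Bellamy = 0.07099 / 0.03770 = 1.8830
β_Ashcombe = 0.04419 / 0.03770 = 1.1721
β_Talbot = 0.06064 / 0.03770 = 1.6085
β_Zeller = 0.04612 / 0.03770 = 1.2233
β_Orrin = 0.01923 / 0.03770 = 0.5101
β_Maddox = 0.06055 / 0.03770 = 1.6061
β_P = Σ w_i β_i = 0.19×1.8830 + 0.26×1.1721 + 0.18×1.6085 + 0.04×1.2233 + 0.19×0.5101 + 0.14×1.6061 = 1.3228
MRP = 4.4% − 1.3% = 3.10%
E(R_P) = R_f + β_P × MRP = 1.3% + 1.3228 × 3.1% = 5.40%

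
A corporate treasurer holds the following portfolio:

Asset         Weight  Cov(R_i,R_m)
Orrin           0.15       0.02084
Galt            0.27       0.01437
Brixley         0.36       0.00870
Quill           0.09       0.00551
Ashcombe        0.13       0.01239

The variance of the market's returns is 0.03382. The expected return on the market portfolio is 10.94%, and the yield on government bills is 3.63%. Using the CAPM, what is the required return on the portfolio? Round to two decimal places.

6.28%

β_Orrin = 0.02084 / 0.03382 = 0.6162
β_Galt = 0.01437 / 0.03382 = 0.4249
β_Brixley = 0.00870 / 0.03382 = 0.2572
β_Quill = 0.00551 / 0.03382 = 0.1629
β_Ashcombe = 0.01239 / 0.03382 = 0.3664
β_P = Σ w_i β_i = 0.15×0.6162 + 0.27×0.4249 + 0.36×0.2572 + 0.09×0.1629 + 0.13×0.3664 = 0.3620
MRP = 10.94% − 3.63% = 7.31%
E(R_P) = R_f + β_P × MRP = 3.63% + 0.3620 × 7.31% = 6.28%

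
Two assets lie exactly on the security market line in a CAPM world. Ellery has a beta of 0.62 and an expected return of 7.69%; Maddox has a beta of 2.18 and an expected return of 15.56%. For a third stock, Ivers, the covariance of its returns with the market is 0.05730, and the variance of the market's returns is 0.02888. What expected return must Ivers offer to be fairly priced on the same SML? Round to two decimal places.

14.57%

MRP = (15.56% − 7.69%) / (2.18 − 0.62) = 5.0449%
R_f = 7.69% − 0.62 × 5.0449% = 4.5622%
β_Ivers = Cov / Var(R_m) = 0.05730 / 0.02888 = 1.9841
E(R_Ivers) = R_f + β × MRP = 4.5622% + 1.9841 × 5.0449% = 14.57%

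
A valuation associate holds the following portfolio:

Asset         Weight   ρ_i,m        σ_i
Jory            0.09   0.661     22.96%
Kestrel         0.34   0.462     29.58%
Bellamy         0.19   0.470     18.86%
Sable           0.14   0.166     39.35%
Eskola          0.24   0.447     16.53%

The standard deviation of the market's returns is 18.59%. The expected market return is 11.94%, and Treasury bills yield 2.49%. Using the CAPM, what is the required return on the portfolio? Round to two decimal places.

7.77%

β_Jory = 0.661 × 22.96% / 18.59% = 0.8164
β_Kestrel = 0.462 × 29.58% / 18.59% = 0.7351
β_Bellamy = 0.470 × 18.86% / 18.59% = 0.4768
β_Sable = 0.166 × 39.35% / 18.59% = 0.3514
β_Eskola = 0.447 × 16.53% / 18.59% = 0.3975
β_P = Σ w_i β_i = 0.09×0.8164 + 0.34×0.7351 + 0.19×0.4768 + 0.14×0.3514 + 0.24×0.3975 = 0.5586
MRP = 11.94% − 2.49% = 9.45%
E(R_P) = R_f + β_P × MRP = 2.49% + 0.5586 × 9.45% = 7.77%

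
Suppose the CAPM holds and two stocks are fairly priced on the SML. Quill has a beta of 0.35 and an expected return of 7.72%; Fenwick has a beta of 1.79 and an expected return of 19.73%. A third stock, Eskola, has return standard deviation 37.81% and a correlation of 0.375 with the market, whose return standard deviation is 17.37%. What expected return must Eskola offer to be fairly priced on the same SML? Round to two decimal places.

MRP = (19.73% − 7.72%) / (1.79 − 0.35) = 8.3403%
R_f = 7.72% − 0.35 × 8.3403% = 4.8009%
β_Eskola = ρ·σ_i/σ_m = 0.375 × 37.81 / 17.37 = 0.8163
E(R_Eskola) = R_f + β × MRP = 4.8009% + 0.8163 × 8.3403% = 11.61%

11.61%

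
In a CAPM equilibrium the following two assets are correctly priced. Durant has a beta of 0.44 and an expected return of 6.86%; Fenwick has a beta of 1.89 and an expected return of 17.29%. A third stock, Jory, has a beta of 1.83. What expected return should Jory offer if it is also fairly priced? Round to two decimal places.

16.86%

MRP (SML slope) = (17.29% − 6.86%) / (1.89 − 0.44) = 10.43% / 1.45 = 7.1931%
R_f (intercept) = 6.86% − 0.44 × 7.1931% = 3.6950%
E(R_Jory) = R_f + β × MRP = 3.6950% + 1.83 × 7.1931% = 16.86%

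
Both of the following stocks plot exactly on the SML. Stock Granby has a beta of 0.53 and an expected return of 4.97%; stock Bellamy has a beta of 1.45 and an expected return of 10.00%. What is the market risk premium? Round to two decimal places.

5.47%

Both satisfy E(R) = R_f + β·MRP, so the slope of the SML is
MRP = (10.00% − 4.97%) / (1.45 − 0.53) = 5.03% / 0.92 = 5.4674%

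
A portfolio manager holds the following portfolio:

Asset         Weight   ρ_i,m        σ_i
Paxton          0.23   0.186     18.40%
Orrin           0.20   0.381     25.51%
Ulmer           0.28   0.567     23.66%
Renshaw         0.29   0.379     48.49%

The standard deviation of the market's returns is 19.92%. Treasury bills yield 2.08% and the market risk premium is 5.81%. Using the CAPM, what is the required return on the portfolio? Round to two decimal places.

β_Paxton = 0.186 × 18.40% / 19.92% = 0.1718
β_Orrin = 0.381 × 25.51% / 19.92% = 0.4879
β_Ulmer = 0.567 × 23.66% / 19.92% = 0.6735
β_Renshaw = 0.379 × 48.49% / 19.92% = 0.9226
β_P = Σ w_i β_i = 0.23×0.1718 + 0.20×0.4879 + 0.28×0.6735 + 0.29×0.9226 = 0.5932
E(R_P) = R_f + β_P × MRP = 2.08% + 0.5932 × 5.81% = 5.53%

5.53%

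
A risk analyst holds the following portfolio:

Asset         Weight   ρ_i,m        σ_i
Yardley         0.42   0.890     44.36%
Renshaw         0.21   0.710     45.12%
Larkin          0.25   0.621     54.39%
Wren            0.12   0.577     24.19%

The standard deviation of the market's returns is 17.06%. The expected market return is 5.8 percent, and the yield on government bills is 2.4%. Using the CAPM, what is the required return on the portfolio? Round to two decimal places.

9.06%

β_Yardley = 0.890 × 44.36% / 17.06% = 2.3142
β_Renshaw = 0.710 × 45.12% / 17.06% = 1.8778
β_Larkin = 0.621 × 54.39% / 17.06% = 1.9798
β_Wren = 0.577 × 24.19% / 17.06% = 0.8181
β_P = Σ w_i β_i = 0.42×2.3142 + 0.21×1.8778 + 0.25×1.9798 + 0.12×0.8181 = 1.9594
MRP = 5.8% − 2.4% = 3.40%
E(R_P) = R_f + β_P × MRP = 2.4% + 1.9594 × 3.4% = 9.06%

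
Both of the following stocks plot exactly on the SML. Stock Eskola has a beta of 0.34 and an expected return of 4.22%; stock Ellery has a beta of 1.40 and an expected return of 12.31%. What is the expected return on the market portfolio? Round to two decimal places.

Both satisfy E(R) = R_f + β·MRP, so the slope of the SML is
MRP = (12.31% − 4.22%) / (1.40 − 0.34) = 8.09% / 1.06 = 7.6321%
R_f = E(R_Eskola) − β_Eskola·MRP = 4.22% − 0.34 × 7.6321% = 1.6251%
E(R_m) = R_f + MRP = 1.6251% + 7.6321% = 9.26%

9.26%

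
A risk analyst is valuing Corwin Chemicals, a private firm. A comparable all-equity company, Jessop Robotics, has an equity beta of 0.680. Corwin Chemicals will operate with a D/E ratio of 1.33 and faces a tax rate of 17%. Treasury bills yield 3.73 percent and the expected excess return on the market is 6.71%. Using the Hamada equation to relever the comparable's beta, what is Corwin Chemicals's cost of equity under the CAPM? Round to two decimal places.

13.33%

β_L = β_U × [1 + (1 − t)(D/E)] = 0.680 × [1 + (1 − 0.17) × 1.33]
    = 0.680 × [1 + 0.83 × 1.33] = 0.680 × 2.1039 = 1.4307
E(R) = R_f + β_L × MRP = 3.73% + 1.4307 × 6.71% = 13.33%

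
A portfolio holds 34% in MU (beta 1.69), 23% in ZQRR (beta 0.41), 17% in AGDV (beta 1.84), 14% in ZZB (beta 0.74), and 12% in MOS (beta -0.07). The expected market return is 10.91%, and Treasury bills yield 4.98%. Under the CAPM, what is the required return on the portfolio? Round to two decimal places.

β_P = Σ w_i β_i = 0.34×1.69 + 0.23×0.41 + 0.17×1.84 + 0.14×0.74 + 0.12×-0.07 = 1.0769
MRP = 10.91% − 4.98% = 5.93%
E(R_P) = R_f + β_P × MRP = 4.98% + 1.0769 × 5.93% = 11.37%

11.37%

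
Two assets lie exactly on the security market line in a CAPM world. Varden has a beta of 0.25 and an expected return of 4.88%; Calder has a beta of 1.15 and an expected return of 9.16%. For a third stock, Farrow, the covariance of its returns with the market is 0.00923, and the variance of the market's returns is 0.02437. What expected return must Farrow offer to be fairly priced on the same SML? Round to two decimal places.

MRP = (9.16% − 4.88%) / (1.15 − 0.25) = 4.7556%
R_f = 4.88% − 0.25 × 4.7556% = 3.6911%
β_Farrow = Cov / Var(R_m) = 0.00923 / 0.02437 = 0.3787
E(R_Farrow) = R_f + β × MRP = 3.6911% + 0.3787 × 4.7556% = 5.49%

5.49%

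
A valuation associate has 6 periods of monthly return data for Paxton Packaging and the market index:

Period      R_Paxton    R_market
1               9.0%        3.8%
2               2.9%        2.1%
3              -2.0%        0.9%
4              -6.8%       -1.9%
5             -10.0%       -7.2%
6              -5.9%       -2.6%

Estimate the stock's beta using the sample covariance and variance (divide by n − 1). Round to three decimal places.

1.648

Mean R_i = (9.0 + 2.9 − 2.0 − 6.8 − 10.0 − 5.9) / 6 = -2.1333%
Mean R_m = (3.8 + 2.1 + 0.9 − 1.9 − 7.2 − 2.6) / 6 = -0.8167%
Σ(R_i − R̄_i)(R_m − R̄_m) = 128.2967  ⇒  Cov = 128.2967 / 5 = 25.6593
Σ(R_m − R̄_m)² = 77.8683  ⇒  Var(R_m) = 77.8683 / 5 = 15.5737
β = Cov / Var(R_m) = 25.6593 / 15.5737 = 1.6476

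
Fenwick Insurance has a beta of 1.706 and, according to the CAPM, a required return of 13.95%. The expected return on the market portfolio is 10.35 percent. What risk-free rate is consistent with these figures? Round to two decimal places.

5.25%

E(R) = R_f + β(E(R_m) − R_f) = R_f(1 − β) + β·E(R_m)
13.95% = R_f × (1 − 1.706) + 1.706 × 10.35%
13.95% = R_f × -0.706 + 17.65710%
R_f = (13.95% − 17.65710%) / -0.706 = 5.25%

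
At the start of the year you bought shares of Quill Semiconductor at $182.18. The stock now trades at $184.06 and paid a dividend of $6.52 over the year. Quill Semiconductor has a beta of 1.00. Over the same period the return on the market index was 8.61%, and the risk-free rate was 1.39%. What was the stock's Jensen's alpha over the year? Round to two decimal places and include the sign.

-4.00%

Realised HPR = (P1 + D1 − P0) / P0 = (184.06 + 6.52 − 182.18) / 182.18 = 8.40 / 182.18 = 4.6108%
MRP = 8.61% − 1.39% = 7.22%
CAPM required = R_f + β·MRP = 1.39% + 1.00 × 7.22% = 8.6100%
α = realised − required = 4.6108% − 8.6100% = -4.00%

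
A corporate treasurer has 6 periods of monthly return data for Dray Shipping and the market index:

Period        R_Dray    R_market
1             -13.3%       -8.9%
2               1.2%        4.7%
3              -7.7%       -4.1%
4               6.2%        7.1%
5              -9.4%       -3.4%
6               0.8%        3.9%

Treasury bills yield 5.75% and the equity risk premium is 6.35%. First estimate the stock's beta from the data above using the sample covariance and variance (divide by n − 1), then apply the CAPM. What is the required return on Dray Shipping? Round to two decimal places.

13.30%

Mean R_i = (-13.3 + 1.2 − 7.7 + 6.2 − 9.4 + 0.8) / 6 = -3.7000%
Mean R_m = (-8.9 + 4.7 − 4.1 + 7.1 − 3.4 + 3.9) / 6 = -0.1167%
Σ(R_i − R̄_i)(R_m − R̄_m) = 232.0900  ⇒  Cov = 232.0900 / 5 = 46.4180
Σ(R_m − R̄_m)² = 195.2083  ⇒  Var(R_m) = 195.2083 / 5 = 39.0417
β = Cov / Var(R_m) = 46.4180 / 39.0417 = 1.1889
E(R) = R_f + β × MRP = 5.75% + 1.1889 × 6.35% = 13.30%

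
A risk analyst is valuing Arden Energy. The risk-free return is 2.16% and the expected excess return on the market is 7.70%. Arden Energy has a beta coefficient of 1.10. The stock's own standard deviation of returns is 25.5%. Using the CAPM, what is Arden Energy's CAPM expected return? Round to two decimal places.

E(R) = R_f + β × MRP = 2.16% + 1.10 × 7.70% = 10.63%

10.63%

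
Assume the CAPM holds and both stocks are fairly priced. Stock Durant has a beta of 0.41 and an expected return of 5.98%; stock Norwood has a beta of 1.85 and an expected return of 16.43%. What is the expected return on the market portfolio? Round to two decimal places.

Both satisfy E(R) = R_f + β·MRP, so the slope of the SML is
MRP = (16.43% − 5.98%) / (1.85 − 0.41) = 10.45% / 1.44 = 7.2569%
R_f = E(R_Durant) − β_Durant·MRP = 5.98% − 0.41 × 7.2569% = 3.0047%
E(R_m) = R_f + MRP = 3.0047% + 7.2569% = 10.26%

10.26%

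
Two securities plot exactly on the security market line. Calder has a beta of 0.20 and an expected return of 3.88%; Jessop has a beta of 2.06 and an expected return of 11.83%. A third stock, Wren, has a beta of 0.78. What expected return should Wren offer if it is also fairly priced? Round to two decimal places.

6.36%

MRP (SML slope) = (11.83% − 3.88%) / (2.06 − 0.20) = 7.95% / 1.86 = 4.2742%
R_f (intercept) = 3.88% − 0.20 × 4.2742% = 3.0252%
E(R_Wren) = R_f + β × MRP = 3.0252% + 0.78 × 4.2742% = 6.36%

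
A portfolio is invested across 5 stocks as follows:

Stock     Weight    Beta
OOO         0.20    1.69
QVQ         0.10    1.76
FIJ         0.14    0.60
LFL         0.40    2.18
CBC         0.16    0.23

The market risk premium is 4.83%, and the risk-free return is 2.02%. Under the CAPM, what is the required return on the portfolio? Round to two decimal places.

β_P = Σ w_i β_i = 0.20×1.69 + 0.10×1.76 + 0.14×0.60 + 0.40×2.18 + 0.16×0.23 = 1.5068
E(R_P) = R_f + β_P × MRP = 2.02% + 1.5068 × 4.83% = 9.30%

9.30%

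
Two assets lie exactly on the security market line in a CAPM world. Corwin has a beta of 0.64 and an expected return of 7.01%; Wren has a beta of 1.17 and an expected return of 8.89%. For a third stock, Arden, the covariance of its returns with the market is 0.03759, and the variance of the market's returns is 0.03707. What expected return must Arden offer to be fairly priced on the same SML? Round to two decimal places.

8.34%

MRP = (8.89% − 7.01%) / (1.17 − 0.64) = 3.5472%
R_f = 7.01% − 0.64 × 3.5472% = 4.7398%
β_Arden = Cov / Var(R_m) = 0.03759 / 0.03707 = 1.0140
E(R_Arden) = R_f + β × MRP = 4.7398% + 1.0140 × 3.5472% = 8.34%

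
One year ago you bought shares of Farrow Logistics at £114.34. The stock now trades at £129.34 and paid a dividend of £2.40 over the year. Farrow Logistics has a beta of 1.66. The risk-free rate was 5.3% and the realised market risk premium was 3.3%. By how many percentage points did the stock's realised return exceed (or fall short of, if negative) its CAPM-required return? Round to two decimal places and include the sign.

+4.44%

Realised HPR = (P1 + D1 − P0) / P0 = (129.34 + 2.40 − 114.34) / 114.34 = 17.40 / 114.34 = 15.2178%
CAPM required = R_f + β·MRP = 5.3% + 1.66 × 3.3% = 10.7780%
α = realised − required = 15.2178% − 10.7780% = +4.44%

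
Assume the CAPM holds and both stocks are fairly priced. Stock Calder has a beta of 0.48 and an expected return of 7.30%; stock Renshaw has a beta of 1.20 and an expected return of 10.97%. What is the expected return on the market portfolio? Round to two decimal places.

Both satisfy E(R) = R_f + β·MRP, so the slope of the SML is
MRP = (10.97% − 7.30%) / (1.20 − 0.48) = 3.67% / 0.72 = 5.0972%
R_f = E(R_Calder) − β_Calder·MRP = 7.30% − 0.48 × 5.0972% = 4.8533%
E(R_m) = R_f + MRP = 4.8533% + 5.0972% = 9.95%

9.95%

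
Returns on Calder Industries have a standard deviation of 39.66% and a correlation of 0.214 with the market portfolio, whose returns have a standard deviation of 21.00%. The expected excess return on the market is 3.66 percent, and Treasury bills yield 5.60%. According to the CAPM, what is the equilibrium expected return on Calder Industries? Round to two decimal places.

β = ρ × σ_i / σ_m = 0.214 × 39.66% / 21.00% = 0.4042
E(R) = 5.60% + 0.4042 × 3.66% = 7.08%

7.08%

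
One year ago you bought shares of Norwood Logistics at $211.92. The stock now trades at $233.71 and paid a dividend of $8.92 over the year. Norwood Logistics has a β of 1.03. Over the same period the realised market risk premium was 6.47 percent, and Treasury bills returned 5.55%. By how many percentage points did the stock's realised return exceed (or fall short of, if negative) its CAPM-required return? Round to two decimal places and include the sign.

+2.28%

Realised HPR = (P1 + D1 − P0) / P0 = (233.71 + 8.92 − 211.92) / 211.92 = 30.71 / 211.92 = 14.4913%
CAPM required = R_f + β·MRP = 5.55% + 1.03 × 6.47% = 12.2141%
α = realised − required = 14.4913% − 12.2141% = +2.28%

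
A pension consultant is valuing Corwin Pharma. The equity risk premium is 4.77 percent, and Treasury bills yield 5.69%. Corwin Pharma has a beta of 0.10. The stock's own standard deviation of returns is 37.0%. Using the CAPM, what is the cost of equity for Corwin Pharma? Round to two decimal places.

6.17%

E(R) = R_f + β × MRP = 5.69% + 0.10 × 4.77% = 6.17%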